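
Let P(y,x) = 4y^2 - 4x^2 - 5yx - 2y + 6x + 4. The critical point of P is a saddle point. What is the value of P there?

∂P/∂y = 8y - 5x - 2 = 0 and ∂P/∂x = -5y - 8x + 6 = 0, so (y, x) = (46/89, 38/89).
The Hessian has P_{yy} = 8, P_{xx} = -8, P_{yx} = -5, giving D = -89 < 0, so the point is a saddle point.
P(46/89, 38/89) = 424/89.

424/89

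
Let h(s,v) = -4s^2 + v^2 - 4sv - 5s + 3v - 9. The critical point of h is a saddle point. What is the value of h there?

-359/32

∂h/∂s = -8s - 4v - 5 = 0 and ∂h/∂v = -4s + 2v + 3 = 0, so (s, v) = (1/16, -11/8).
The Hessian has h_{ss} = -8, h_{vv} = 2, h_{sv} = -4, giving D = -32 < 0, so the point is a saddle point.
h(1/16, -11/8) = -359/32.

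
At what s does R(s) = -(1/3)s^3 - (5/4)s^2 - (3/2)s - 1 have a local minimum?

R'(s) = -s^2 - (5/2)s - 3/2. Setting R'(s) = 0 gives s ∈ {-3/2, -1}.
R''(s) = -2s - 5/2. R''(-3/2) = 1/2 > 0 ⇒ local minimum; R''(-1) = -1/2 < 0 ⇒ local maximum.
The local minimum is R(-3/2) = -7/16.

-3/2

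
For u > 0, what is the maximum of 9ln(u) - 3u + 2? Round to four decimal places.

2.8875

P'(u) = 9/u − 3 = 0 gives u = 3.
P''(u) = -9/u², which is negative for u > 0, so this is a local maximum.
P(3) = 9·ln(3) - 9 + 2 ≈ 2.8875.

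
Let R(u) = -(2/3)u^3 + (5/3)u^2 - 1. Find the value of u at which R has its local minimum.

0

R'(u) = -2u^2 + (10/3)u = 0 at u = 0, 5/3.
R''(u) = -4u + 10/3. R''(0) = 10/3 > 0 ⇒ local minimum; R''(5/3) = -10/3 < 0 ⇒ local maximum.
The local minimum is R(0) = -1.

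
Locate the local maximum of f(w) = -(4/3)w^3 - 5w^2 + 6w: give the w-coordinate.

1/2

Critical points: f'(w) = -4w^2 - 10w + 6 vanishes at w = -3, 1/2.
Second-derivative test with f''(w) = -8w - 10: f''(-3) = 14 > 0 ⇒ local minimum; f''(1/2) = -14 < 0 ⇒ local maximum.
So the local maximum value is f(1/2) = 19/12.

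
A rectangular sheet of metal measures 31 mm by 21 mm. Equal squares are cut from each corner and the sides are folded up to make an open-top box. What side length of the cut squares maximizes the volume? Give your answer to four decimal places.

With cut size x, the volume is V(x) = x(31 − 2x)(21 − 2x) for 0 < x < 10.5.
V'(x) = 12x^2 − 208x + 651. Setting V'(x) = 0 gives x ≈ 4.0993 (the root in (0, 10.5)).
V''(x) = 24x − 208 is negative there, so this is the maximum; V ≈ 1196.5440.

4.0993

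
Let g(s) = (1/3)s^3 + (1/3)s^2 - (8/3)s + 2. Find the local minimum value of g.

-14/81

g'(s) = s^2 + (2/3)s - 8/3 = 0 at s = -2, 4/3.
g''(s) = 2s + 2/3. g''(-2) = -10/3 < 0 ⇒ local maximum; g''(4/3) = 10/3 > 0 ⇒ local minimum.
So the local minimum value is g(4/3) = -14/81.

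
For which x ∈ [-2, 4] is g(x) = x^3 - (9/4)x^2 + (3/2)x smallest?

-2

g'(x) = 3x^2 - (9/2)x + 3/2, which vanishes at x = 1/2 and x = 1.
Compare values at every candidate in [-2, 4]: g(-2) = -20, g(1/2) = 5/16, g(1) = 1/4, g(4) = 34.
So the minimum is g(-2) = -20.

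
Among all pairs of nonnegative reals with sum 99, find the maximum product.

9801/4

With x + y = 99, the product is P(x) = x(99 − x).
P'(x) = 99 − 2x = 0 gives x = 99/2; P'' = −2 < 0, so this is the maximum.
P = 99/2·99/2 = 9801/4.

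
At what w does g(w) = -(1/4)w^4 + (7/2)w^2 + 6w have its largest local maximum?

3

Critical points: g'(w) = -w^3 + 7w + 6 vanishes at w = -2, -1, 3.
g''(w) = -3w^2 + 7. g''(-2) = -5 < 0 ⇒ local maximum; g''(-1) = 4 > 0 ⇒ local minimum; g''(3) = -20 < 0 ⇒ local maximum.
So the largest local maximum value is g(3) = 117/4.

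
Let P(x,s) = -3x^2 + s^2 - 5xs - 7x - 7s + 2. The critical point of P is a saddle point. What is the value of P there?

221/37

∂P/∂x = -6x - 5s - 7 = 0 and ∂P/∂s = -5x + 2s - 7 = 0, so (x, s) = (-49/37, 7/37).
The Hessian has P_{xx} = -6, P_{ss} = 2, P_{xs} = -5, giving D = -37 < 0, so the point is a saddle point.
P(-49/37, 7/37) = 221/37.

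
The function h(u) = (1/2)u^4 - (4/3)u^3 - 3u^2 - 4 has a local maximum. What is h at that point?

h'(u) = 2u^3 - 4u^2 - 6u = 0 at u = -1, 0, 3.
Since h''(u) = 6u^2 - 8u - 6, we get h''(-1) = 8 > 0 ⇒ local minimum; h''(0) = -6 < 0 ⇒ local maximum; h''(3) = 24 > 0 ⇒ local minimum.
Thus h has its local maximum at u = 0, with value -4.

-4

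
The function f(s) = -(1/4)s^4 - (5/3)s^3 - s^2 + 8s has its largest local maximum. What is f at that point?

61/12

f'(s) = -s^3 - 5s^2 - 2s + 8. Setting f'(s) = 0 gives s ∈ {-4, -2, 1}.
Second-derivative test with f''(s) = -3s^2 - 10s - 2: f''(-4) = -10 < 0 ⇒ local maximum; f''(-2) = 6 > 0 ⇒ local minimum; f''(1) = -15 < 0 ⇒ local maximum.
So the largest local maximum value is f(1) = 61/12.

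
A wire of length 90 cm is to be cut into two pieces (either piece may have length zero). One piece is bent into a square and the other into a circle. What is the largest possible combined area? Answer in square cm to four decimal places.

644.5775

Let x be the length used for the square. Square side x/4; circle radius (90−x)/(2π).
A(x) = (x/4)² + π·((90−x)/(2π))² = x²/16 + (90−x)²/(4π) for 0 ≤ x ≤ 90. A'(x) = x/8 − (90−x)/(2π) = 0 gives x = 4·90/(π+4) ≈ 50.4089.
A'' > 0, so the interior critical point is a minimum; the maximum is at an endpoint. A(0) = 644.5775 and A(90) = 506.2500, so the largest area is 644.5775.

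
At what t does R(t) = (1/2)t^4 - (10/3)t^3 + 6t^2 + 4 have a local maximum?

2

R'(t) = 2t^3 - 10t^2 + 12t. Setting R'(t) = 0 gives t ∈ {0, 2, 3}.
R''(t) = 6t^2 - 20t + 12. R''(0) = 12 > 0 ⇒ local minimum; R''(2) = -4 < 0 ⇒ local maximum; R''(3) = 6 > 0 ⇒ local minimum.
Thus R has its local maximum at t = 2, with value 28/3.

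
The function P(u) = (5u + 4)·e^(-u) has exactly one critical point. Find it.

Differentiating with the product rule gives P'(u) = (-5u + 1)·e^(-u). Since e^(-u) > 0, the only critical point is u = 1/5.
P''(1/5) has the same sign as -5 < 0, so this is a local maximum.
P(1/5) = (5)·e^(-1/5) ≈ 4.0937.

1/5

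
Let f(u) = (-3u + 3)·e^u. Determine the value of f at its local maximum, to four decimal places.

f'(u) = (-3)·e^u + (-3u + 3)·1·e^u = (-3u)·e^u. Since e^u > 0, the only critical point is u = 0.
f''(0) has the same sign as -3 < 0, so this is a local maximum.
f(0) = (3)·e^(0) ≈ 3.0000.

3.0000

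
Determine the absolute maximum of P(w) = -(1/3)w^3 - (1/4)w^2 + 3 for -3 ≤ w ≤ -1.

39/4

The derivative is -w^2 - (1/2)w, which has no zeros in [-3, -1].
Evaluating at the critical points and endpoints: P(-3) = 39/4; P(-1) = 37/12.
So the maximum is P(-3) = 39/4.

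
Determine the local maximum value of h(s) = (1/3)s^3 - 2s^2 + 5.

5

h'(s) = s^2 - 4s. Setting h'(s) = 0 gives s ∈ {0, 4}.
Since h''(s) = 2s - 4, we get h''(0) = -4 < 0 ⇒ local maximum; h''(4) = 4 > 0 ⇒ local minimum.
So the local maximum value is h(0) = 5.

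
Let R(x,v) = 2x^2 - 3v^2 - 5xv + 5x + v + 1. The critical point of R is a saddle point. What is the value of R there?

1/49

∂R/∂x = 4x - 5v + 5 = 0 and ∂R/∂v = -5x - 6v + 1 = 0, so (x, v) = (-25/49, 29/49).
The Hessian has R_{xx} = 4, R_{vv} = -6, R_{xv} = -5, giving D = -49 < 0, so the point is a saddle point.
R(-25/49, 29/49) = 1/49.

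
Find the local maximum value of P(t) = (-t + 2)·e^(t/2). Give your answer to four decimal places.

2.0000

P'(t) = (-1)·e^(t/2) + (-t + 2)·(1/2)·e^(t/2) = (-(1/2)t)·e^(t/2). Since e^(t/2) > 0, the only critical point is t = 0.
P''(0) has the same sign as -1/2 < 0, so this is a local maximum.
P(0) = (2)·e^(0) ≈ 2.0000.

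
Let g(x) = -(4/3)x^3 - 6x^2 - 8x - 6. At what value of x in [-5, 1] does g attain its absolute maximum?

The derivative is -4x^2 - 12x - 8, which vanishes at x = -2 and x = -1.
Evaluating at the critical points and endpoints: g(-5) = 152/3, g(-2) = -10/3, g(-1) = -8/3, g(1) = -64/3.
So the maximum is g(-5) = 152/3.

-5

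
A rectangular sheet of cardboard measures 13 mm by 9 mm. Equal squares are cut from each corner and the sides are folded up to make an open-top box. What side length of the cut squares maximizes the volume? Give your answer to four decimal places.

With cut size x, the volume is V(x) = x(13 − 2x)(9 − 2x) for 0 < x < 4.5.
V'(x) = 12x^2 − 88x + 117. Setting V'(x) = 0 gives x ≈ 1.7446 (the root in (0, 4.5)).
V''(x) = 24x − 88 is negative there, so this is the maximum; V ≈ 91.4382.

1.7446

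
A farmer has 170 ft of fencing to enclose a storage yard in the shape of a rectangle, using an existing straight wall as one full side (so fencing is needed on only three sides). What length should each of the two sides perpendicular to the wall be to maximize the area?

Let the sides perpendicular to the wall have length x and the parallel side y, so 2x + y = 170 and the area is A = xy = x(170 − 2x).
A'(x) = 170 − 4x = 0 gives x = 85/2, and A''(x) = −4 < 0 confirms a maximum.
Then y = 170 − 2·85/2 = 85 and A = 7225/2.

85/2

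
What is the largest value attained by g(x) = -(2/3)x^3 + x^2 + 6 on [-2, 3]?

Differentiating, g'(x) = -2x^2 + 2x; which vanishes at x = 0 and x = 1.
Candidates: g(-2) = 46/3; g(0) = 6; g(1) = 19/3; g(3) = -3.
The maximum over the interval is 46/3, attained at x = -2.

46/3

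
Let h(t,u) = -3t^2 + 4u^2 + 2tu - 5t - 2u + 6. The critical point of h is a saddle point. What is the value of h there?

∂h/∂t = -6t + 2u - 5 = 0 and ∂h/∂u = 2t + 8u - 2 = 0, so (t, u) = (-9/13, 11/26).
The Hessian has h_{tt} = -6, h_{uu} = 8, h_{tu} = 2, giving D = -52 < 0, so the point is a saddle point.
h(-9/13, 11/26) = 95/13.

95/13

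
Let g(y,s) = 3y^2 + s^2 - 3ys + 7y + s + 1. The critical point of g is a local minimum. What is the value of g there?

-70/3

∂g/∂y = 6y - 3s + 7 = 0 and ∂g/∂s = -3y + 2s + 1 = 0, so (y, s) = (-17/3, -9).
The Hessian has g_{yy} = 6, g_{ss} = 2, g_{ys} = -3, giving D = 3 > 0 with g_{yy} > 0, so the point is a local minimum.
g(-17/3, -9) = -70/3.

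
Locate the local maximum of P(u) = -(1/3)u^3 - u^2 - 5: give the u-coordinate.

0

P'(u) = -u^2 - 2u. Setting P'(u) = 0 gives u ∈ {-2, 0}.
P''(u) = -2u - 2. P''(-2) = 2 > 0 ⇒ local minimum; P''(0) = -2 < 0 ⇒ local maximum.
So the local maximum value is P(0) = -5.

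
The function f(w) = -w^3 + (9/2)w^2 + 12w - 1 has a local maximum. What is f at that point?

55

f'(w) = -3w^2 + 9w + 12 = 0 at w = -1, 4.
Since f''(w) = -6w + 9, we get f''(-1) = 15 > 0 ⇒ local minimum; f''(4) = -15 < 0 ⇒ local maximum.
So the local maximum value is f(4) = 55.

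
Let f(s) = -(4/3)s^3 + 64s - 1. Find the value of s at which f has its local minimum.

-4

f'(s) = -4s^2 + 64. Setting f'(s) = 0 gives s ∈ {-4, 4}.
Second-derivative test with f''(s) = -8s: f''(-4) = 32 > 0 ⇒ local minimum; f''(4) = -32 < 0 ⇒ local maximum.
Thus f has its local minimum at s = -4, with value -515/3.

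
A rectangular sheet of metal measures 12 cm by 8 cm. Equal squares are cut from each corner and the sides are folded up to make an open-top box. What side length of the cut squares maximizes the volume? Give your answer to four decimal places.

With cut size x, the volume is V(x) = x(12 − 2x)(8 − 2x) for 0 < x < 4.
V'(x) = 12x^2 − 80x + 96. Setting V'(x) = 0 gives x ≈ 1.5695 (the root in (0, 4)).
V''(x) = 24x − 80 is negative there, so this is the maximum; V ≈ 67.6036.

1.5695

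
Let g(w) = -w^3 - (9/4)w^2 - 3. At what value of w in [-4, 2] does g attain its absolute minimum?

g'(w) = -3w^2 - (9/2)w, which vanishes at w = -3/2 and w = 0.
Evaluating at the critical points and endpoints: g(-4) = 25,  g(-3/2) = -75/16,  g(0) = -3,  g(2) = -20.
Hence the absolute minimum is -20 at w = 2.

2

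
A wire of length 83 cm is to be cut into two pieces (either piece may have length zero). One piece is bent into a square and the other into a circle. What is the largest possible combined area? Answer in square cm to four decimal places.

548.2092

Let x be the length used for the square. Square side x/4; circle radius (83−x)/(2π).
A(x) = (x/4)² + π·((83−x)/(2π))² = x²/16 + (83−x)²/(4π) for 0 ≤ x ≤ 83. A'(x) = x/8 − (83−x)/(2π) = 0 gives x = 4·83/(π+4) ≈ 46.4882.
A'' > 0, so the interior critical point is a minimum; the maximum is at an endpoint. A(0) = 548.2092 and A(83) = 430.5625, so the largest area is 548.2092.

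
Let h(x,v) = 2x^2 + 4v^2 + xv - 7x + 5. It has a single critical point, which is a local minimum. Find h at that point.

∂h/∂x = 4x + v - 7 = 0 and ∂h/∂v = x + 8v = 0, so (x, v) = (56/31, -7/31).
The Hessian has h_{xx} = 4, h_{vv} = 8, h_{xv} = 1, giving D = 31 > 0 with h_{xx} > 0, so the point is a local minimum.
h(56/31, -7/31) = -41/31.

-41/31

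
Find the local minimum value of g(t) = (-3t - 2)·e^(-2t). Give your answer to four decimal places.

-2.0934

g'(t) = (-3)·e^(-2t) + (-3t - 2)·(-2)·e^(-2t) = (6t + 1)·e^(-2t). Since e^(-2t) > 0, the only critical point is t = -1/6.
g''(-1/6) has the same sign as 6 > 0, so this is a local minimum.
g(-1/6) = (-3/2)·e^(1/3) ≈ -2.0934.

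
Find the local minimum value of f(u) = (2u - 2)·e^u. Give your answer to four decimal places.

-2.0000

By the product rule, f'(u) = (2u)·e^u. Since e^u > 0, the only critical point is u = 0.
f''(0) has the same sign as 2 > 0, so this is a local minimum.
f(0) = (-2)·e^(0) ≈ -2.0000.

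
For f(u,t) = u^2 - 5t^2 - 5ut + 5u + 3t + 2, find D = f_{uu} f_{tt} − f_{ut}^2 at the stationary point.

∂f/∂u = 2u - 5t + 5 = 0 and ∂f/∂t = -5u - 10t + 3 = 0, so (u, t) = (-7/9, 31/45).
The Hessian has f_{uu} = 2, f_{tt} = -10, f_{ut} = -5, giving D = -45 < 0, so the point is a saddle point.
D = (2)·(-10) − (-5)^2 = -45.

-45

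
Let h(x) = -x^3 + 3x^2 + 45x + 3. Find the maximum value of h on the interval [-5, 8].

178

Differentiating, h'(x) = -3x^2 + 6x + 45; which vanishes at x = -3 and x = 5.
Candidates: h(-5) = -22, h(-3) = -78, h(5) = 178, h(8) = 43.
So the maximum is h(5) = 178.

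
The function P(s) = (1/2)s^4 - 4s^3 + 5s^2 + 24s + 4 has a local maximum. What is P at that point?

P'(s) = 2s^3 - 12s^2 + 10s + 24. Setting P'(s) = 0 gives s ∈ {-1, 3, 4}.
Second-derivative test with P''(s) = 6s^2 - 24s + 10: P''(-1) = 40 > 0 ⇒ local minimum; P''(3) = -8 < 0 ⇒ local maximum; P''(4) = 10 > 0 ⇒ local minimum.
So the local maximum value is P(3) = 107/2.

107/2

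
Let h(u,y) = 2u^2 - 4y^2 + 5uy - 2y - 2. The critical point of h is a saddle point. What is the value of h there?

-106/57

∂h/∂u = 4u + 5y = 0 and ∂h/∂y = 5u - 8y - 2 = 0, so (u, y) = (10/57, -8/57).
The Hessian has h_{uu} = 4, h_{yy} = -8, h_{uy} = 5, giving D = -57 < 0, so the point is a saddle point.
h(10/57, -8/57) = -106/57.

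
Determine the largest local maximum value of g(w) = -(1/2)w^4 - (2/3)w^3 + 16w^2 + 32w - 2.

634/3

g'(w) = -2w^3 - 2w^2 + 32w + 32. Setting g'(w) = 0 gives w ∈ {-4, -1, 4}.
Second-derivative test with g''(w) = -6w^2 - 4w + 32: g''(-4) = -48 < 0 ⇒ local maximum; g''(-1) = 30 > 0 ⇒ local minimum; g''(4) = -80 < 0 ⇒ local maximum.
Thus g has its largest local maximum at w = 4, with value 634/3.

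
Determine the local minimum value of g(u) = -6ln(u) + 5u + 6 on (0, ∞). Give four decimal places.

10.9061

g'(u) = -6/u + 5 = 0 gives u = 6/5.
g''(u) = 6/u², which is positive for u > 0, so this is a local minimum.
g(6/5) = -6·ln(6/5) + 6 + 6 ≈ 10.9061.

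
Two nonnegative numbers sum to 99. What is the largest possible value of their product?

9801/4

With x + y = 99, the product is P(x) = x(99 − x).
P'(x) = 99 − 2x = 0 gives x = 99/2; P'' = −2 < 0, so this is the maximum.
P = 99/2·99/2 = 9801/4.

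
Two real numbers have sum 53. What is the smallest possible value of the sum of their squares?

2809/2

With a + b = 53, a^2 + b^2 = a^2 + (53 − a)^2.
The derivative 2a − 2(53 − a) = 4a − 106 vanishes at a = 53/2; second derivative 4 > 0, a minimum.
The minimum is 2·(53/2)^2 = 2809/2.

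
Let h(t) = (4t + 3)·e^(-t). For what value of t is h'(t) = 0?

Differentiating with the product rule gives h'(t) = (-4t + 1)·e^(-t). Since e^(-t) > 0, the only critical point is t = 1/4.
h''(1/4) has the same sign as -4 < 0, so this is a local maximum.
h(1/4) = (4)·e^(-1/4) ≈ 3.1152.

1/4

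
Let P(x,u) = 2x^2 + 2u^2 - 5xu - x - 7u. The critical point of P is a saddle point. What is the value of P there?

∂P/∂x = 4x - 5u - 1 = 0 and ∂P/∂u = -5x + 4u - 7 = 0, so (x, u) = (-13/3, -11/3).
The Hessian has P_{xx} = 4, P_{uu} = 4, P_{xu} = -5, giving D = -9 < 0, so the point is a saddle point.
P(-13/3, -11/3) = 15.

15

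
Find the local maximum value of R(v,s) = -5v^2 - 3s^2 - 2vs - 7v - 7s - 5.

∂R/∂v = -10v - 2s - 7 = 0 and ∂R/∂s = -2v - 6s - 7 = 0, so (v, s) = (-1/2, -1).
The Hessian has R_{vv} = -10, R_{ss} = -6, R_{vs} = -2, giving D = 56 > 0 with R_{vv} < 0, so the point is a local maximum.
R(-1/2, -1) = 1/4.

1/4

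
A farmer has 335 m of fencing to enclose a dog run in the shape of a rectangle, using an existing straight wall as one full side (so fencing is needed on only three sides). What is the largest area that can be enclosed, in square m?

112225/8

Let the sides perpendicular to the wall have length x and the parallel side y, so 2x + y = 335 and the area is A = xy = x(335 − 2x).
A'(x) = 335 − 4x = 0 gives x = 335/4, and A''(x) = −4 < 0 confirms a maximum.
Then y = 335 − 2·335/4 = 335/2 and A = 112225/8.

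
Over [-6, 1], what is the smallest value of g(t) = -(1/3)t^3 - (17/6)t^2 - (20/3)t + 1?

Differentiating, g'(t) = -t^2 - (17/3)t - 20/3; which vanishes at t = -4 and t = -5/3.
Evaluating at the critical points and endpoints: g(-6) = 11; g(-4) = 11/3; g(-5/3) = 937/162; g(1) = -53/6.
Hence the absolute minimum is -53/6 at t = 1.

-53/6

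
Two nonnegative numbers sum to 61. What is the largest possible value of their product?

3721/4

With x + y = 61, the product is P(x) = x(61 − x).
P'(x) = 61 − 2x = 0 gives x = 61/2; P'' = −2 < 0, so this is the maximum.
P = 61/2·61/2 = 3721/4.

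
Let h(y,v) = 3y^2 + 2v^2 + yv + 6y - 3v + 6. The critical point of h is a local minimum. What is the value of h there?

∂h/∂y = 6y + v + 6 = 0 and ∂h/∂v = y + 4v - 3 = 0, so (y, v) = (-27/23, 24/23).
The Hessian has h_{yy} = 6, h_{vv} = 4, h_{yv} = 1, giving D = 23 > 0 with h_{yy} > 0, so the point is a local minimum.
h(-27/23, 24/23) = 21/23.

21/23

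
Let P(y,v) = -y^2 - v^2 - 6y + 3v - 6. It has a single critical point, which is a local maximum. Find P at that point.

∂P/∂y = -2y - 6 = 0 and ∂P/∂v = -2v + 3 = 0, so (y, v) = (-3, 3/2).
The Hessian has P_{yy} = -2, P_{vv} = -2, P_{yv} = 0, giving D = 4 > 0 with P_{yy} < 0, so the point is a local maximum.
P(-3, 3/2) = 21/4.

21/4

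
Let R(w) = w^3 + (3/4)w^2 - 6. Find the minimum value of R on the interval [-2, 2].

-11

The derivative is 3w^2 + (3/2)w, which vanishes at w = -1/2 and w = 0.
Evaluating at the critical points and endpoints: R(-2) = -11,  R(-1/2) = -95/16,  R(0) = -6,  R(2) = 5.
The minimum over the interval is -11, attained at w = -2.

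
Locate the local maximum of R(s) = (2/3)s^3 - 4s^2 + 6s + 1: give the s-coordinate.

1

R'(s) = 2s^2 - 8s + 6 = 0 at s = 1, 3.
Since R''(s) = 4s - 8, we get R''(1) = -4 < 0 ⇒ local maximum; R''(3) = 4 > 0 ⇒ local minimum.
So the local maximum value is R(1) = 11/3.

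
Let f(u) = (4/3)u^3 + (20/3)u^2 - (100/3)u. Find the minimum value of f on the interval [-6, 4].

-2500/81

The derivative is 4u^2 + (40/3)u - 100/3, which vanishes at u = -5 and u = 5/3.
Compare values at every candidate in [-6, 4]: f(-6) = 152, f(-5) = 500/3, f(5/3) = -2500/81, f(4) = 176/3.
So the minimum is f(5/3) = -2500/81.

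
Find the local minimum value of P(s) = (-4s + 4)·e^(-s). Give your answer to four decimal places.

P'(s) = (-4)·e^(-s) + (-4s + 4)·(-1)·e^(-s) = (4s - 8)·e^(-s). Since e^(-s) > 0, the only critical point is s = 2.
P''(2) has the same sign as 4 > 0, so this is a local minimum.
P(2) = (-4)·e^(-2) ≈ -0.5413.

-0.5413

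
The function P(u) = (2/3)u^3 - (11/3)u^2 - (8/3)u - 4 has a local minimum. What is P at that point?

-92/3

P'(u) = 2u^2 - (22/3)u - 8/3. Setting P'(u) = 0 gives u ∈ {-1/3, 4}.
P''(u) = 4u - 22/3. P''(-1/3) = -26/3 < 0 ⇒ local maximum; P''(4) = 26/3 > 0 ⇒ local minimum.
Thus P has its local minimum at u = 4, with value -92/3.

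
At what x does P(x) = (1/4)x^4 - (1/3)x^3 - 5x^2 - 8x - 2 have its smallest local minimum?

Critical points: P'(x) = x^3 - x^2 - 10x - 8 vanishes at x = -2, -1, 4.
Second-derivative test with P''(x) = 3x^2 - 2x - 10: P''(-2) = 6 > 0 ⇒ local minimum; P''(-1) = -5 < 0 ⇒ local maximum; P''(4) = 30 > 0 ⇒ local minimum.
The smallest local minimum is P(4) = -214/3.

4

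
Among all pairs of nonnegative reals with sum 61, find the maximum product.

With x + y = 61, the product is P(x) = x(61 − x).
P'(x) = 61 − 2x = 0 gives x = 61/2; P'' = −2 < 0, so this is the maximum.
P = 61/2·61/2 = 3721/4.

3721/4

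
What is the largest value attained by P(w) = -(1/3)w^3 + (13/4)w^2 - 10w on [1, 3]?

P'(w) = -w^2 + (13/2)w - 10, whose only zero in [1, 3] is w = 5/2.
Evaluating at the critical points and endpoints: P(1) = -85/12; P(5/2) = -475/48; P(3) = -39/4.
Hence the absolute maximum is -85/12 at w = 1.

-85/12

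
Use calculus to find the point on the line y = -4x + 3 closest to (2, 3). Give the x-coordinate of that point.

2/17

Minimize D(x)^2 = (x - 2)^2 + (-4x)^2.
d/dx[D^2] = 2(x - 2) + 2·(-4)·(-4x) = 0 ⇒ x = 2/17.
Then y = 43/17 and the distance is √(64/17) ≈ 1.9403.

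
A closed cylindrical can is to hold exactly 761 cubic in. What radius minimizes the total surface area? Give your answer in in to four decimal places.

4.9477

With radius r and height h, πr²h = 761 so h = 761/(πr²), and S(r) = 2πr² + 2πrh = 2πr² + 2·761/r.
S'(r) = 4πr − 2·761/r² = 0 ⇒ r³ = 761/(2π), so r ≈ 4.9477 and h = 2r ≈ 9.8954.
S''(r) = 4π + 4·761/r³ > 0, so this is the minimum; S ≈ 461.4284.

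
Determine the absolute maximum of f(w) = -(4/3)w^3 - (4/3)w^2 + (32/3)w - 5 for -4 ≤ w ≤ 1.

f'(w) = -4w^2 - (8/3)w + 32/3, whose only zero in [-4, 1] is w = -2.
Compare values at every candidate in [-4, 1]: f(-4) = 49/3; f(-2) = -21; f(1) = 3.
The maximum over the interval is 49/3, attained at w = -4.

49/3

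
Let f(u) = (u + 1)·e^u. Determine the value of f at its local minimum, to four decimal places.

f'(u) = 1·e^u + (u + 1)·1·e^u = (u + 2)·e^u. Since e^u > 0, the only critical point is u = -2.
f''(-2) has the same sign as 1 > 0, so this is a local minimum.
f(-2) = (-1)·e^(-2) ≈ -0.1353.

-0.1353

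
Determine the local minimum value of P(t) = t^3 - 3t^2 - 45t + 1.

P'(t) = 3t^2 - 6t - 45 = 0 at t = -3, 5.
Since P''(t) = 6t - 6, we get P''(-3) = -24 < 0 ⇒ local maximum; P''(5) = 24 > 0 ⇒ local minimum.
The local minimum is P(5) = -174.

-174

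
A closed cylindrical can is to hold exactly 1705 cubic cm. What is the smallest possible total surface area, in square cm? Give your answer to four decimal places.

With radius r and height h, πr²h = 1705 so h = 1705/(πr²), and S(r) = 2πr² + 2πrh = 2πr² + 2·1705/r.
S'(r) = 4πr − 2·1705/r² = 0 ⇒ r³ = 1705/(2π), so r ≈ 6.4741 and h = 2r ≈ 12.9483.
S''(r) = 4π + 4·1705/r³ > 0, so this is the minimum; S ≈ 790.0674.

790.0674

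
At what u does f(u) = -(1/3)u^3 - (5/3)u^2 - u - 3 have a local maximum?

-1/3

f'(u) = -u^2 - (10/3)u - 1 = 0 at u = -3, -1/3.
f''(u) = -2u - 10/3. f''(-3) = 8/3 > 0 ⇒ local minimum; f''(-1/3) = -8/3 < 0 ⇒ local maximum.
So the local maximum value is f(-1/3) = -230/81.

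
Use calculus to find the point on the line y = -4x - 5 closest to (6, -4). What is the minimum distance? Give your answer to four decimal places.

6.0634

Minimize D(x)^2 = (x - 6)^2 + (-4x - 1)^2.
d/dx[D^2] = 2(x - 6) + 2·(-4)·(-4x - 1) = 0 ⇒ x = 2/17.
Then y = -93/17 and the distance is √(625/17) ≈ 6.0634.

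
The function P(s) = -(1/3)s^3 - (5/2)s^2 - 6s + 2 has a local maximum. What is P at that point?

Critical points: P'(s) = -s^2 - 5s - 6 vanishes at s = -3, -2.
Second-derivative test with P''(s) = -2s - 5: P''(-3) = 1 > 0 ⇒ local minimum; P''(-2) = -1 < 0 ⇒ local maximum.
The local maximum is P(-2) = 20/3.

20/3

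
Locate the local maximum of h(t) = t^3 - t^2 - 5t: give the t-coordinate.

-1

h'(t) = 3t^2 - 2t - 5 = 0 at t = -1, 5/3.
Second-derivative test with h''(t) = 6t - 2: h''(-1) = -8 < 0 ⇒ local maximum; h''(5/3) = 8 > 0 ⇒ local minimum.
So the local maximum value is h(-1) = 3.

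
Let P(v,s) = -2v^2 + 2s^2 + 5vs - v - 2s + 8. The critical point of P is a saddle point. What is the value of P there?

∂P/∂v = -4v + 5s - 1 = 0 and ∂P/∂s = 5v + 4s - 2 = 0, so (v, s) = (6/41, 13/41).
The Hessian has P_{vv} = -4, P_{ss} = 4, P_{vs} = 5, giving D = -41 < 0, so the point is a saddle point.
P(6/41, 13/41) = 312/41.

312/41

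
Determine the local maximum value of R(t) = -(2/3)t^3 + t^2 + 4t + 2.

Critical points: R'(t) = -2t^2 + 2t + 4 vanishes at t = -1, 2.
R''(t) = -4t + 2. R''(-1) = 6 > 0 ⇒ local minimum; R''(2) = -6 < 0 ⇒ local maximum.
So the local maximum value is R(2) = 26/3.

26/3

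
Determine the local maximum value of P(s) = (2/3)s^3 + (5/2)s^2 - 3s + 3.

P'(s) = 2s^2 + 5s - 3. Setting P'(s) = 0 gives s ∈ {-3, 1/2}.
P''(s) = 4s + 5. P''(-3) = -7 < 0 ⇒ local maximum; P''(1/2) = 7 > 0 ⇒ local minimum.
The local maximum is P(-3) = 33/2.

33/2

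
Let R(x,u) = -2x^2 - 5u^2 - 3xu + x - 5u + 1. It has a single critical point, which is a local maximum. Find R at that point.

101/31

∂R/∂x = -4x - 3u + 1 = 0 and ∂R/∂u = -3x - 10u - 5 = 0, so (x, u) = (25/31, -23/31).
The Hessian has R_{xx} = -4, R_{uu} = -10, R_{xu} = -3, giving D = 31 > 0 with R_{xx} < 0, so the point is a local maximum.
R(25/31, -23/31) = 101/31.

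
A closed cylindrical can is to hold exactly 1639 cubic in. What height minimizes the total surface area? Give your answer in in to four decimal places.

With radius r and height h, πr²h = 1639 so h = 1639/(πr²), and S(r) = 2πr² + 2πrh = 2πr² + 2·1639/r.
S'(r) = 4πr − 2·1639/r² = 0 ⇒ r³ = 1639/(2π), so r ≈ 6.3895 and h = 2r ≈ 12.7790.
S''(r) = 4π + 4·1639/r³ > 0, so this is the minimum; S ≈ 769.5447.

12.7790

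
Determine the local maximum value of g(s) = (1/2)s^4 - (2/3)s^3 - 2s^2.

Critical points: g'(s) = 2s^3 - 2s^2 - 4s vanishes at s = -1, 0, 2.
Second-derivative test with g''(s) = 6s^2 - 4s - 4: g''(-1) = 6 > 0 ⇒ local minimum; g''(0) = -4 < 0 ⇒ local maximum; g''(2) = 12 > 0 ⇒ local minimum.
So the local maximum value is g(0) = 0.

0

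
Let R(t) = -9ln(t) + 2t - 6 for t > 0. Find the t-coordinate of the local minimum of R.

9/2

R'(t) = -9/t + 2 = 0 gives t = 9/2.
R''(t) = 9/t², which is positive for t > 0, so this is a local minimum.
R(9/2) = -9·ln(9/2) + 9 - 6 ≈ -10.5367.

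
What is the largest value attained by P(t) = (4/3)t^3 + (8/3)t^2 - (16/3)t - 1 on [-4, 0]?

P'(t) = 4t^2 + (16/3)t - 16/3, whose only zero in [-4, 0] is t = -2.
Evaluating at the critical points and endpoints: P(-4) = -67/3, P(-2) = 29/3, P(0) = -1.
Hence the absolute maximum is 29/3 at t = -2.

29/3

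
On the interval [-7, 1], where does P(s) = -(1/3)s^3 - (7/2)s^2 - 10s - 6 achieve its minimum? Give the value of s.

P'(s) = -s^2 - 7s - 10, which vanishes at s = -5 and s = -2.
Compare values at every candidate in [-7, 1]: P(-7) = 41/6, P(-5) = -11/6, P(-2) = 8/3, P(1) = -119/6.
Hence the absolute minimum is -119/6 at s = 1.

1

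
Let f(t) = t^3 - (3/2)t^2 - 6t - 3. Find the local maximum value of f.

Critical points: f'(t) = 3t^2 - 3t - 6 vanishes at t = -1, 2.
f''(t) = 6t - 3. f''(-1) = -9 < 0 ⇒ local maximum; f''(2) = 9 > 0 ⇒ local minimum.
The local maximum is f(-1) = 1/2.

1/2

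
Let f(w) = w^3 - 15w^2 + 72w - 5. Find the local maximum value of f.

Critical points: f'(w) = 3w^2 - 30w + 72 vanishes at w = 4, 6.
f''(w) = 6w - 30. f''(4) = -6 < 0 ⇒ local maximum; f''(6) = 6 > 0 ⇒ local minimum.
The local maximum is f(4) = 107.

107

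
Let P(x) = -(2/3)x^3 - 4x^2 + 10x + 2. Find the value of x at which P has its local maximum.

1

Critical points: P'(x) = -2x^2 - 8x + 10 vanishes at x = -5, 1.
Second-derivative test with P''(x) = -4x - 8: P''(-5) = 12 > 0 ⇒ local minimum; P''(1) = -12 < 0 ⇒ local maximum.
Thus P has its local maximum at x = 1, with value 22/3.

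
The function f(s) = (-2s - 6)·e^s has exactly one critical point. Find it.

By the product rule, f'(s) = (-2s - 8)·e^s. Since e^s > 0, the only critical point is s = -4.
f''(-4) has the same sign as -2 < 0, so this is a local maximum.
f(-4) = (2)·e^(-4) ≈ 0.0366.

-4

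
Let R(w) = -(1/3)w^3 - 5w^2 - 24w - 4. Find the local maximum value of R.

100/3

R'(w) = -w^2 - 10w - 24 = 0 at w = -6, -4.
R''(w) = -2w - 10. R''(-6) = 2 > 0 ⇒ local minimum; R''(-4) = -2 < 0 ⇒ local maximum.
The local maximum is R(-4) = 100/3.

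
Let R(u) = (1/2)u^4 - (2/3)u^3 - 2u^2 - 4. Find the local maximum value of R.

-4

R'(u) = 2u^3 - 2u^2 - 4u. Setting R'(u) = 0 gives u ∈ {-1, 0, 2}.
Since R''(u) = 6u^2 - 4u - 4, we get R''(-1) = 6 > 0 ⇒ local minimum; R''(0) = -4 < 0 ⇒ local maximum; R''(2) = 12 > 0 ⇒ local minimum.
Thus R has its local maximum at u = 0, with value -4.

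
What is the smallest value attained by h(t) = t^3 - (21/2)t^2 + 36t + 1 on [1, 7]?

The derivative is 3t^2 - 21t + 36, which vanishes at t = 3 and t = 4.
Compare values at every candidate in [1, 7]: h(1) = 55/2,  h(3) = 83/2,  h(4) = 41,  h(7) = 163/2.
The minimum over the interval is 55/2, attained at t = 1.

55/2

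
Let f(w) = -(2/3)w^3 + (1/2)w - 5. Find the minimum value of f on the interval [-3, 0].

-31/6

Differentiating, f'(w) = -2w^2 + 1/2; whose only zero in [-3, 0] is w = -1/2.
Candidates: f(-3) = 23/2; f(-1/2) = -31/6; f(0) = -5.
The minimum over the interval is -31/6, attained at w = -1/2.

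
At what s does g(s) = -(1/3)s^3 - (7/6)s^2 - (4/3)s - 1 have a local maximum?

-1

Critical points: g'(s) = -s^2 - (7/3)s - 4/3 vanishes at s = -4/3, -1.
Second-derivative test with g''(s) = -2s - 7/3: g''(-4/3) = 1/3 > 0 ⇒ local minimum; g''(-1) = -1/3 < 0 ⇒ local maximum.
So the local maximum value is g(-1) = -1/2.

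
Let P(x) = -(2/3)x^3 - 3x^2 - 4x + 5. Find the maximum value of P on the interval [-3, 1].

Differentiating, P'(x) = -2x^2 - 6x - 4; which vanishes at x = -2 and x = -1.
Evaluating at the critical points and endpoints: P(-3) = 8; P(-2) = 19/3; P(-1) = 20/3; P(1) = -8/3.
So the maximum is P(-3) = 8.

8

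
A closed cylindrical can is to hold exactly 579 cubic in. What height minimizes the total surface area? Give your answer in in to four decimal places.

9.0336

With radius r and height h, πr²h = 579 so h = 579/(πr²), and S(r) = 2πr² + 2πrh = 2πr² + 2·579/r.
S'(r) = 4πr − 2·579/r² = 0 ⇒ r³ = 579/(2π), so r ≈ 4.5168 and h = 2r ≈ 9.0336.
S''(r) = 4π + 4·579/r³ > 0, so this is the minimum; S ≈ 384.5625.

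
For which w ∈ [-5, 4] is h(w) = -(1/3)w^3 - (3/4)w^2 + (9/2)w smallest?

h'(w) = -w^2 - (3/2)w + 9/2, which vanishes at w = -3 and w = 3/2.
Candidates: h(-5) = 5/12; h(-3) = -45/4; h(3/2) = 63/16; h(4) = -46/3.
The minimum over the interval is -46/3, attained at w = 4.

4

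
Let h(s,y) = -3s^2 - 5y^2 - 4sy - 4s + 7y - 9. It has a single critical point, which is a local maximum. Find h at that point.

∂h/∂s = -6s - 4y - 4 = 0 and ∂h/∂y = -4s - 10y + 7 = 0, so (s, y) = (-17/11, 29/22).
The Hessian has h_{ss} = -6, h_{yy} = -10, h_{sy} = -4, giving D = 44 > 0 with h_{ss} < 0, so the point is a local maximum.
h(-17/11, 29/22) = -57/44.

-57/44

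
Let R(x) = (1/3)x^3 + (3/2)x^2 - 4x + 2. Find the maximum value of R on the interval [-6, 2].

The derivative is x^2 + 3x - 4, which vanishes at x = -4 and x = 1.
Compare values at every candidate in [-6, 2]: R(-6) = 8, R(-4) = 62/3, R(1) = -1/6, R(2) = 8/3.
So the maximum is R(-4) = 62/3.

62/3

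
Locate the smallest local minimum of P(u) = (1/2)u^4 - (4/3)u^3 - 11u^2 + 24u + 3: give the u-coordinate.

-3

P'(u) = 2u^3 - 4u^2 - 22u + 24. Setting P'(u) = 0 gives u ∈ {-3, 1, 4}.
Second-derivative test with P''(u) = 6u^2 - 8u - 22: P''(-3) = 56 > 0 ⇒ local minimum; P''(1) = -24 < 0 ⇒ local maximum; P''(4) = 42 > 0 ⇒ local minimum.
So the smallest local minimum value is P(-3) = -183/2.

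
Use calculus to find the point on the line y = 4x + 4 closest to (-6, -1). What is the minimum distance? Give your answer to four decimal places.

Minimize D(x)^2 = (x + 6)^2 + (4x + 5)^2.
d/dx[D^2] = 2(x + 6) + 2·4·(4x + 5) = 0 ⇒ x = -26/17.
Then y = -36/17 and the distance is √(361/17) ≈ 4.6082.

4.6082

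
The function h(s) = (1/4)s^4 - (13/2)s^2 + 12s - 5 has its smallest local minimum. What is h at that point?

h'(s) = s^3 - 13s + 12 = 0 at s = -4, 1, 3.
Second-derivative test with h''(s) = 3s^2 - 13: h''(-4) = 35 > 0 ⇒ local minimum; h''(1) = -10 < 0 ⇒ local maximum; h''(3) = 14 > 0 ⇒ local minimum.
So the smallest local minimum value is h(-4) = -93.

-93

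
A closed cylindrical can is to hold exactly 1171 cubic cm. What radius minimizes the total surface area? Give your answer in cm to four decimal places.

5.7121

With radius r and height h, πr²h = 1171 so h = 1171/(πr²), and S(r) = 2πr² + 2πrh = 2πr² + 2·1171/r.
S'(r) = 4πr − 2·1171/r² = 0 ⇒ r³ = 1171/(2π), so r ≈ 5.7121 and h = 2r ≈ 11.4241.
S''(r) = 4π + 4·1171/r³ > 0, so this is the minimum; S ≈ 615.0151.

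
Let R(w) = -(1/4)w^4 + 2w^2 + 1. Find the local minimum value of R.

1

Critical points: R'(w) = -w^3 + 4w vanishes at w = -2, 0, 2.
Since R''(w) = -3w^2 + 4, we get R''(-2) = -8 < 0 ⇒ local maximum; R''(0) = 4 > 0 ⇒ local minimum; R''(2) = -8 < 0 ⇒ local maximum.
Thus R has its local minimum at w = 0, with value 1.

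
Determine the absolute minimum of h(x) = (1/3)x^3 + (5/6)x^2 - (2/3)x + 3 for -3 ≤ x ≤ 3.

Differentiating, h'(x) = x^2 + (5/3)x - 2/3; which vanishes at x = -2 and x = 1/3.
Candidates: h(-3) = 7/2; h(-2) = 5; h(1/3) = 467/162; h(3) = 35/2.
Hence the absolute minimum is 467/162 at x = 1/3.

467/162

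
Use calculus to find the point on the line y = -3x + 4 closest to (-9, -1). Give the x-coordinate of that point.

Minimize D(x)^2 = (x + 9)^2 + (-3x + 5)^2.
d/dx[D^2] = 2(x + 9) + 2·(-3)·(-3x + 5) = 0 ⇒ x = 3/5.
Then y = 11/5 and the distance is √(512/5) ≈ 10.1193.

3/5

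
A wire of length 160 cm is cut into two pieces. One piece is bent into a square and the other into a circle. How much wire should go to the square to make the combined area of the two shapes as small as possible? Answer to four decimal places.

Let x be the length used for the square. Square side x/4; circle radius (160−x)/(2π).
A(x) = (x/4)² + π·((160−x)/(2π))² = x²/16 + (160−x)²/(4π) for 0 ≤ x ≤ 160. A'(x) = x/8 − (160−x)/(2π) = 0 gives x = 4·160/(π+4) ≈ 89.6159.
A'' = 1/8 + 1/(2π) > 0, so this gives the minimum combined area; x ≈ 89.6159 cm to the square.

89.6159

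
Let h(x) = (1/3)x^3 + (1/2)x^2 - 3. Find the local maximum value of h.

h'(x) = x^2 + x = 0 at x = -1, 0.
h''(x) = 2x + 1. h''(-1) = -1 < 0 ⇒ local maximum; h''(0) = 1 > 0 ⇒ local minimum.
Thus h has its local maximum at x = -1, with value -17/6.

-17/6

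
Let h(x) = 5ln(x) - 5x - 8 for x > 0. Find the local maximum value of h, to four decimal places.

-13.0000

h'(x) = 5/x − 5 = 0 gives x = 1.
h''(x) = -5/x², which is negative for x > 0, so this is a local maximum.
h(1) = 5·ln(1) - 5 - 8 ≈ -13.0000.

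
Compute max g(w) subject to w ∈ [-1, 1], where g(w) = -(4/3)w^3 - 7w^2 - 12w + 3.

28/3

Differentiating, g'(w) = -4w^2 - 14w - 12; which has no zeros in [-1, 1].
Candidates: g(-1) = 28/3,  g(1) = -52/3.
So the maximum is g(-1) = 28/3.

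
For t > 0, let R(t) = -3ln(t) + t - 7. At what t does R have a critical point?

R'(t) = -3/t + 1 = 0 gives t = 3.
R''(t) = 3/t², which is positive for t > 0, so this is a local minimum.
R(3) = -3·ln(3) + 3 - 7 ≈ -7.2958.

3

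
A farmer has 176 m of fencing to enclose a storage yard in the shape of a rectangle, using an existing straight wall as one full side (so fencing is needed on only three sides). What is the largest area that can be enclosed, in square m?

3872

Let the sides perpendicular to the wall have length x and the parallel side y, so 2x + y = 176 and the area is A = xy = x(176 − 2x).
A'(x) = 176 − 4x = 0 gives x = 44, and A''(x) = −4 < 0 confirms a maximum.
Then y = 176 − 2·44 = 88 and A = 3872.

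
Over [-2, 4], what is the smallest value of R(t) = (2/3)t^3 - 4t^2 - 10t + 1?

Differentiating, R'(t) = 2t^2 - 8t - 10; whose only zero in [-2, 4] is t = -1.
Evaluating at the critical points and endpoints: R(-2) = -1/3; R(-1) = 19/3; R(4) = -181/3.
So the minimum is R(4) = -181/3.

-181/3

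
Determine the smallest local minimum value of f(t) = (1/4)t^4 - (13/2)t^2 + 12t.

-88

f'(t) = t^3 - 13t + 12 = 0 at t = -4, 1, 3.
f''(t) = 3t^2 - 13. f''(-4) = 35 > 0 ⇒ local minimum; f''(1) = -10 < 0 ⇒ local maximum; f''(3) = 14 > 0 ⇒ local minimum.
The smallest local minimum is f(-4) = -88.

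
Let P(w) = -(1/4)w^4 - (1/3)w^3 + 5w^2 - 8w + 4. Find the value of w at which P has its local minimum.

Critical points: P'(w) = -w^3 - w^2 + 10w - 8 vanishes at w = -4, 1, 2.
Since P''(w) = -3w^2 - 2w + 10, we get P''(-4) = -30 < 0 ⇒ local maximum; P''(1) = 5 > 0 ⇒ local minimum; P''(2) = -6 < 0 ⇒ local maximum.
Thus P has its local minimum at w = 1, with value 5/12.

1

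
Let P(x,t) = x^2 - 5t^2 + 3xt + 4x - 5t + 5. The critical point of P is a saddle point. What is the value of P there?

150/29

∂P/∂x = 2x + 3t + 4 = 0 and ∂P/∂t = 3x - 10t - 5 = 0, so (x, t) = (-25/29, -22/29).
The Hessian has P_{xx} = 2, P_{tt} = -10, P_{xt} = 3, giving D = -29 < 0, so the point is a saddle point.
P(-25/29, -22/29) = 150/29.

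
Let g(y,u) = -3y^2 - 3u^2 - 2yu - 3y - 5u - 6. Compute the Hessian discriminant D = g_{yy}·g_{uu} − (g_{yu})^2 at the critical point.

32

∂g/∂y = -6y - 2u - 3 = 0 and ∂g/∂u = -2y - 6u - 5 = 0, so (y, u) = (-1/4, -3/4).
The Hessian has g_{yy} = -6, g_{uu} = -6, g_{yu} = -2, giving D = 32 > 0 with g_{yy} < 0, so the point is a local maximum.
D = (-6)·(-6) − (-2)^2 = 32.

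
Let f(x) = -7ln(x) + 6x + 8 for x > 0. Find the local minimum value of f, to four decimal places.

13.9209

f'(x) = -7/x + 6 = 0 gives x = 7/6.
f''(x) = 7/x², which is positive for x > 0, so this is a local minimum.
f(7/6) = -7·ln(7/6) + 7 + 8 ≈ 13.9209.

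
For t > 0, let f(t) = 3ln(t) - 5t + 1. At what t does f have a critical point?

f'(t) = 3/t − 5 = 0 gives t = 3/5.
f''(t) = -3/t², which is negative for t > 0, so this is a local maximum.
f(3/5) = 3·ln(3/5) - 3 + 1 ≈ -3.5325.

3/5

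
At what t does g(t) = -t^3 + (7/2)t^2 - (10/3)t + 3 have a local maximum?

Critical points: g'(t) = -3t^2 + 7t - 10/3 vanishes at t = 2/3, 5/3.
Since g''(t) = -6t + 7, we get g''(2/3) = 3 > 0 ⇒ local minimum; g''(5/3) = -3 < 0 ⇒ local maximum.
Thus g has its local maximum at t = 5/3, with value 137/54.

5/3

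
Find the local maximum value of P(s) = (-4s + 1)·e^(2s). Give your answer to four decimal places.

1.2131

By the product rule, P'(s) = (-8s - 2)·e^(2s). Since e^(2s) > 0, the only critical point is s = -1/4.
P''(-1/4) has the same sign as -8 < 0, so this is a local maximum.
P(-1/4) = (2)·e^(-1/2) ≈ 1.2131.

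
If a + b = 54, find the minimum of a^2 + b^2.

1458

With a + b = 54, a^2 + b^2 = a^2 + (54 − a)^2.
The derivative 2a − 2(54 − a) = 4a − 108 vanishes at a = 27; second derivative 4 > 0, a minimum.
The minimum is 2·(27)^2 = 1458.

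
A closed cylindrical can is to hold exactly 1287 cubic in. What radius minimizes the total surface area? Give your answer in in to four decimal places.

5.8948

With radius r and height h, πr²h = 1287 so h = 1287/(πr²), and S(r) = 2πr² + 2πrh = 2πr² + 2·1287/r.
S'(r) = 4πr − 2·1287/r² = 0 ⇒ r³ = 1287/(2π), so r ≈ 5.8948 and h = 2r ≈ 11.7895.
S''(r) = 4π + 4·1287/r³ > 0, so this is the minimum; S ≈ 654.9883.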